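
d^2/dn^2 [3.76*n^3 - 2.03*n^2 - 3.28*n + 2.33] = 22.56*n - 4.06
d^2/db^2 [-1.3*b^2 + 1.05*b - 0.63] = -2.60000000000000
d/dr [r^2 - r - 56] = 2*r - 1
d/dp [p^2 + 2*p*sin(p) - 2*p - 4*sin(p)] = 2*p*cos(p) + 2*p + 2*sin(p) - 4*cos(p) - 2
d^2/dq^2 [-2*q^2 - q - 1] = -4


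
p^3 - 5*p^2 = p^2*(p - 5)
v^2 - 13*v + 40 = (v - 8)*(v - 5)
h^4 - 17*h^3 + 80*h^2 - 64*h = h*(h - 8)^2*(h - 1)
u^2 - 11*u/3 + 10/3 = (u - 2)*(u - 5/3)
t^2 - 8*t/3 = t*(t - 8/3)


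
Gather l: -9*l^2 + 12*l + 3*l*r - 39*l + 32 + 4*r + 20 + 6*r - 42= -9*l^2 + l*(3*r - 27) + 10*r + 10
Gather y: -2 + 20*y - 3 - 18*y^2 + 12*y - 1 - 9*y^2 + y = -27*y^2 + 33*y - 6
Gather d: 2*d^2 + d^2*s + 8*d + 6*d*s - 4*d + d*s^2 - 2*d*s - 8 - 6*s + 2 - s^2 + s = d^2*(s + 2) + d*(s^2 + 4*s + 4) - s^2 - 5*s - 6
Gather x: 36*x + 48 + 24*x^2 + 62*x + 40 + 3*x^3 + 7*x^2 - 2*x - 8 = 3*x^3 + 31*x^2 + 96*x + 80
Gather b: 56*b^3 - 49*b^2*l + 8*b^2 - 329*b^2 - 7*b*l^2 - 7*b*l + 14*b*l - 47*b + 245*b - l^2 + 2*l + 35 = 56*b^3 + b^2*(-49*l - 321) + b*(-7*l^2 + 7*l + 198) - l^2 + 2*l + 35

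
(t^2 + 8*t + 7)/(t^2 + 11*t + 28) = (t + 1)/(t + 4)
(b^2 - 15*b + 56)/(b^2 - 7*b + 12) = (b^2 - 15*b + 56)/(b^2 - 7*b + 12)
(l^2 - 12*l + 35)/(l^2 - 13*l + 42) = (l - 5)/(l - 6)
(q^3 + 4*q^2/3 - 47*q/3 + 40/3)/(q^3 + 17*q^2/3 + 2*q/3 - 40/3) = (3*q^2 - 11*q + 8)/(3*q^2 + 2*q - 8)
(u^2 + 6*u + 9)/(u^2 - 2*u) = (u^2 + 6*u + 9)/(u*(u - 2))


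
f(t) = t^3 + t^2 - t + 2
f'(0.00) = -1.00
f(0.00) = 2.00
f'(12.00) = 455.00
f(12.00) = 1862.00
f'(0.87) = 3.01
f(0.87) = 2.55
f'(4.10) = 57.63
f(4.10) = 83.63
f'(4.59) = 71.38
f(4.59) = 115.18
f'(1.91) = 13.76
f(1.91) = 10.71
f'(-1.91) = 6.12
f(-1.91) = 0.59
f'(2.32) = 19.79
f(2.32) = 17.55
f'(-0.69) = -0.95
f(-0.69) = 2.84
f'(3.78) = 49.43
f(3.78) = 66.52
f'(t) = 3*t^2 + 2*t - 1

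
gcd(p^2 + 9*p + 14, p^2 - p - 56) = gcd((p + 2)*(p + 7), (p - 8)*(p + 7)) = p + 7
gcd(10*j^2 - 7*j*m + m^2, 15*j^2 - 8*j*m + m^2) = 5*j - m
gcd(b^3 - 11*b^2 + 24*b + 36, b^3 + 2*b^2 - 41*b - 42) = b^2 - 5*b - 6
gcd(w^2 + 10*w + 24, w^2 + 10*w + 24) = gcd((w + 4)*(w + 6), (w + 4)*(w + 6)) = w^2 + 10*w + 24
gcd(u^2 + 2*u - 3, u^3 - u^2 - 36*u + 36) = u - 1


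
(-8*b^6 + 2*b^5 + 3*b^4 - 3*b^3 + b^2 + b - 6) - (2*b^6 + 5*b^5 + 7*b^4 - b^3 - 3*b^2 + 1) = -10*b^6 - 3*b^5 - 4*b^4 - 2*b^3 + 4*b^2 + b - 7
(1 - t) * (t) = -t^2 + t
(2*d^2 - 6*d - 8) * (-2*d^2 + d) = -4*d^4 + 14*d^3 + 10*d^2 - 8*d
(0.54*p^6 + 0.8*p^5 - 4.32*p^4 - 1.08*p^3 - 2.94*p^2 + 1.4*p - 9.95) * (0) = 0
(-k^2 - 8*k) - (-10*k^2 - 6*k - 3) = 9*k^2 - 2*k + 3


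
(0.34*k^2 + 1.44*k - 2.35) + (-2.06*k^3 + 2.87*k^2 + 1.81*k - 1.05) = -2.06*k^3 + 3.21*k^2 + 3.25*k - 3.4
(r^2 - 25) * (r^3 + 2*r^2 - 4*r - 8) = r^5 + 2*r^4 - 29*r^3 - 58*r^2 + 100*r + 200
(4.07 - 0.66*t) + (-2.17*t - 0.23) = 3.84 - 2.83*t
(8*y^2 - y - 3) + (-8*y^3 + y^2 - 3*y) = -8*y^3 + 9*y^2 - 4*y - 3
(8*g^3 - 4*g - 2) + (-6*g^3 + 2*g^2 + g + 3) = 2*g^3 + 2*g^2 - 3*g + 1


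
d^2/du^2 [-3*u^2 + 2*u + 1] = -6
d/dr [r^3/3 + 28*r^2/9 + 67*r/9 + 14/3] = r^2 + 56*r/9 + 67/9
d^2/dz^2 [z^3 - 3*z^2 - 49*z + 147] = 6*z - 6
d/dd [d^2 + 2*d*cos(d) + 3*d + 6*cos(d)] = -2*d*sin(d) + 2*d - 6*sin(d) + 2*cos(d) + 3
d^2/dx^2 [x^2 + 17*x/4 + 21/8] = 2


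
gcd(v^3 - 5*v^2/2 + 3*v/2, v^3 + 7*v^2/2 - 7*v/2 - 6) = v - 3/2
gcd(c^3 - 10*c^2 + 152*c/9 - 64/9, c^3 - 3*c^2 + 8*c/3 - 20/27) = c - 2/3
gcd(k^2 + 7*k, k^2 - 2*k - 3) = 1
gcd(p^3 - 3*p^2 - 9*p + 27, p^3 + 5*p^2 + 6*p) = p + 3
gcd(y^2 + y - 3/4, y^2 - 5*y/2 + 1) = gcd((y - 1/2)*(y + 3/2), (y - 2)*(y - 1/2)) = y - 1/2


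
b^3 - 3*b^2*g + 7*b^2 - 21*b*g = b*(b + 7)*(b - 3*g)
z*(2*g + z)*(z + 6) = 2*g*z^2 + 12*g*z + z^3 + 6*z^2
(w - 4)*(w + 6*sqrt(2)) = w^2 - 4*w + 6*sqrt(2)*w - 24*sqrt(2)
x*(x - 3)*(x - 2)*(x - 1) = x^4 - 6*x^3 + 11*x^2 - 6*x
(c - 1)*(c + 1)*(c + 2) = c^3 + 2*c^2 - c - 2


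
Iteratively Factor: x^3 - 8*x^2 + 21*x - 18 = (x - 3)*(x^2 - 5*x + 6) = (x - 3)*(x - 2)*(x - 3)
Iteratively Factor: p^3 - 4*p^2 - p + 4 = (p - 4)*(p^2 - 1) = (p - 4)*(p - 1)*(p + 1)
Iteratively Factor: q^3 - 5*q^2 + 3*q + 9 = (q - 3)*(q^2 - 2*q - 3) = (q - 3)^2*(q + 1)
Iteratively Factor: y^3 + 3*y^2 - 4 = (y - 1)*(y^2 + 4*y + 4) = (y - 1)*(y + 2)*(y + 2)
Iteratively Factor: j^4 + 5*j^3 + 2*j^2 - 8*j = (j - 1)*(j^3 + 6*j^2 + 8*j) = (j - 1)*(j + 4)*(j^2 + 2*j) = j*(j - 1)*(j + 4)*(j + 2)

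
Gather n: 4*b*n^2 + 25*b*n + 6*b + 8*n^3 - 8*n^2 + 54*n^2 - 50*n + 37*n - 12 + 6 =6*b + 8*n^3 + n^2*(4*b + 46) + n*(25*b - 13) - 6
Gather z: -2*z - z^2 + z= -z^2 - z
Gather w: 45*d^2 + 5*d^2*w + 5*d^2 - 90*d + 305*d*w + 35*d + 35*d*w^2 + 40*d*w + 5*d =50*d^2 + 35*d*w^2 - 50*d + w*(5*d^2 + 345*d)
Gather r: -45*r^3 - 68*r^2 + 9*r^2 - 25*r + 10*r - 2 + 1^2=-45*r^3 - 59*r^2 - 15*r - 1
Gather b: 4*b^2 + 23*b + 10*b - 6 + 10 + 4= 4*b^2 + 33*b + 8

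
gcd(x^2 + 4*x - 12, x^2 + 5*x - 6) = x + 6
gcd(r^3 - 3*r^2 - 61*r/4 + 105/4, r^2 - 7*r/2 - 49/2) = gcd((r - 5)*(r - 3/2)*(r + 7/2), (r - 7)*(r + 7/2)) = r + 7/2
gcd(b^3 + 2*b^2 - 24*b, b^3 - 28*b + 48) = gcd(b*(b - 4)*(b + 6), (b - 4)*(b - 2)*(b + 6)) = b^2 + 2*b - 24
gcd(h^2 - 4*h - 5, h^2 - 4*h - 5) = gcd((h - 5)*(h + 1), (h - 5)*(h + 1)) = h^2 - 4*h - 5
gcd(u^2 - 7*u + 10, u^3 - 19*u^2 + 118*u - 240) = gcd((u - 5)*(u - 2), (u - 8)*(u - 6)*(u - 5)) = u - 5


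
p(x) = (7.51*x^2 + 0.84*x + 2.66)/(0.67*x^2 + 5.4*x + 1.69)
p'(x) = (-1.34*x - 5.4)*(7.51*x^2 + 0.84*x + 2.66)/(0.67*x^2 + 5.4*x + 1.69)^2 + (15.02*x + 0.84)/(0.67*x^2 + 5.4*x + 1.69)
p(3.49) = 3.38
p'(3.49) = 0.67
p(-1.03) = -3.09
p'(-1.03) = 0.70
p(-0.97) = -3.05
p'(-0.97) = 0.41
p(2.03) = 2.29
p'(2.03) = 0.83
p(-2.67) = -6.79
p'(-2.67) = 3.38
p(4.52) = 4.02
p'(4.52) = 0.57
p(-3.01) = -8.03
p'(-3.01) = 3.93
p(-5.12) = -23.26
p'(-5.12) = 13.11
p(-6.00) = -40.66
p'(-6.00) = 29.84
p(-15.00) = 23.51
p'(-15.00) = 1.70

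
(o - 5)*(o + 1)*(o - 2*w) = o^3 - 2*o^2*w - 4*o^2 + 8*o*w - 5*o + 10*w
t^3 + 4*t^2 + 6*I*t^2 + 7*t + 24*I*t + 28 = (t + 4)*(t - I)*(t + 7*I)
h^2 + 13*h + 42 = (h + 6)*(h + 7)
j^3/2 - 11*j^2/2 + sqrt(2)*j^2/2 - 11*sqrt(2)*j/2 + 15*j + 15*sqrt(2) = (j/2 + sqrt(2)/2)*(j - 6)*(j - 5)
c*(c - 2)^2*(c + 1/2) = c^4 - 7*c^3/2 + 2*c^2 + 2*c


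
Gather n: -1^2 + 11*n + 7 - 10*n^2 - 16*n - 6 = -10*n^2 - 5*n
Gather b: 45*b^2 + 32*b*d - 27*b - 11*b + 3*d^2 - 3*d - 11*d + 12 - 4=45*b^2 + b*(32*d - 38) + 3*d^2 - 14*d + 8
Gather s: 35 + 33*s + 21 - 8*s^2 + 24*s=-8*s^2 + 57*s + 56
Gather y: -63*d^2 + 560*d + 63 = -63*d^2 + 560*d + 63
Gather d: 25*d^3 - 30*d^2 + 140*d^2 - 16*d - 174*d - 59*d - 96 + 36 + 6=25*d^3 + 110*d^2 - 249*d - 54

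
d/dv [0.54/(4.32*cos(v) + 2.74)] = 2.3328*sin(v)/(4.32*cos(v) + 2.74)^2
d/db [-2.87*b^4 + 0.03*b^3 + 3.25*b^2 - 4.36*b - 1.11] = -11.48*b^3 + 0.09*b^2 + 6.5*b - 4.36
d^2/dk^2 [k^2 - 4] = 2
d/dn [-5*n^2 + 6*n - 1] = 6 - 10*n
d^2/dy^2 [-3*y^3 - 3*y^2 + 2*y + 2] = -18*y - 6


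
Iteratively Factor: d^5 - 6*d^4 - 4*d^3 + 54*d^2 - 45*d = (d - 5)*(d^4 - d^3 - 9*d^2 + 9*d) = (d - 5)*(d - 3)*(d^3 + 2*d^2 - 3*d) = (d - 5)*(d - 3)*(d - 1)*(d^2 + 3*d) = (d - 5)*(d - 3)*(d - 1)*(d + 3)*(d)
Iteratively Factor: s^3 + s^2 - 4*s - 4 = (s - 2)*(s^2 + 3*s + 2) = (s - 2)*(s + 2)*(s + 1)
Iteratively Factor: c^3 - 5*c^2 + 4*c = (c)*(c^2 - 5*c + 4) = c*(c - 1)*(c - 4)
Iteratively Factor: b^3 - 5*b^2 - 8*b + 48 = (b - 4)*(b^2 - b - 12) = (b - 4)^2*(b + 3)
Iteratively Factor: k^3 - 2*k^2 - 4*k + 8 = (k - 2)*(k^2 - 4) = (k - 2)*(k + 2)*(k - 2)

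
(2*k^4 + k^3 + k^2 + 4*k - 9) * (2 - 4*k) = -8*k^5 - 2*k^3 - 14*k^2 + 44*k - 18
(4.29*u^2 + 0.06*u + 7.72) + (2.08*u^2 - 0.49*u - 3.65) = 6.37*u^2 - 0.43*u + 4.07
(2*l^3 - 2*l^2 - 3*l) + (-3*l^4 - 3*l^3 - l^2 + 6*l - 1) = -3*l^4 - l^3 - 3*l^2 + 3*l - 1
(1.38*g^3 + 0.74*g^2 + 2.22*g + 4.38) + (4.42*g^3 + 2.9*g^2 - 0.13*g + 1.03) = 5.8*g^3 + 3.64*g^2 + 2.09*g + 5.41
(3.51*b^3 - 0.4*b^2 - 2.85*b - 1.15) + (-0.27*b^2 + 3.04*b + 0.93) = 3.51*b^3 - 0.67*b^2 + 0.19*b - 0.22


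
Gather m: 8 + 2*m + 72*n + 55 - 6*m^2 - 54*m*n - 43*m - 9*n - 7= -6*m^2 + m*(-54*n - 41) + 63*n + 56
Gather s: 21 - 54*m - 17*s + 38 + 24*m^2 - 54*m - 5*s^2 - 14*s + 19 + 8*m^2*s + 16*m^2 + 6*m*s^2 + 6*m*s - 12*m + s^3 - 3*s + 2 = 40*m^2 - 120*m + s^3 + s^2*(6*m - 5) + s*(8*m^2 + 6*m - 34) + 80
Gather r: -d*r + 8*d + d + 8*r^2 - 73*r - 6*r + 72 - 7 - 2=9*d + 8*r^2 + r*(-d - 79) + 63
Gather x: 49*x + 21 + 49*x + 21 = 98*x + 42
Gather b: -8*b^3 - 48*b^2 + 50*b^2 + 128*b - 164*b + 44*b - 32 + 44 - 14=-8*b^3 + 2*b^2 + 8*b - 2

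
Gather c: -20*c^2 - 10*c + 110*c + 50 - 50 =-20*c^2 + 100*c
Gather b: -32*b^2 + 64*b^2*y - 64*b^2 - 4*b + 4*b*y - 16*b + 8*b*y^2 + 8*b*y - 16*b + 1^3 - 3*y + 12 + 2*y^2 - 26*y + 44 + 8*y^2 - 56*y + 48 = b^2*(64*y - 96) + b*(8*y^2 + 12*y - 36) + 10*y^2 - 85*y + 105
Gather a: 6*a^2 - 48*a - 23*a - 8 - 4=6*a^2 - 71*a - 12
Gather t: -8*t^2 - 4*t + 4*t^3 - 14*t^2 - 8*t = 4*t^3 - 22*t^2 - 12*t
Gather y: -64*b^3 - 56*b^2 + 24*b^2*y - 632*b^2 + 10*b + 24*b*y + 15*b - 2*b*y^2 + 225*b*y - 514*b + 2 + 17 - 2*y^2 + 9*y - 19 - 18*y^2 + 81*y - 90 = -64*b^3 - 688*b^2 - 489*b + y^2*(-2*b - 20) + y*(24*b^2 + 249*b + 90) - 90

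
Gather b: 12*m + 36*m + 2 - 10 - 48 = 48*m - 56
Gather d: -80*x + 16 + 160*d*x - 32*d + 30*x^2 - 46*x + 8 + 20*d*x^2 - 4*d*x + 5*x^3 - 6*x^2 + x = d*(20*x^2 + 156*x - 32) + 5*x^3 + 24*x^2 - 125*x + 24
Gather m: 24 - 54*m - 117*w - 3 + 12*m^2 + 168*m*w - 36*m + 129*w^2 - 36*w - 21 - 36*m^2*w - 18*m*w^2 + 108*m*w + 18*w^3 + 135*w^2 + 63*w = m^2*(12 - 36*w) + m*(-18*w^2 + 276*w - 90) + 18*w^3 + 264*w^2 - 90*w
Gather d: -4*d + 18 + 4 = 22 - 4*d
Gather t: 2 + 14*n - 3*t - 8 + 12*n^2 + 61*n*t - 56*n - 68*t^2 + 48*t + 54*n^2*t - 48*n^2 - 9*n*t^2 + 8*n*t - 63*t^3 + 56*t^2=-36*n^2 - 42*n - 63*t^3 + t^2*(-9*n - 12) + t*(54*n^2 + 69*n + 45) - 6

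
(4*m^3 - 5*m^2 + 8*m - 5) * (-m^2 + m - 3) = -4*m^5 + 9*m^4 - 25*m^3 + 28*m^2 - 29*m + 15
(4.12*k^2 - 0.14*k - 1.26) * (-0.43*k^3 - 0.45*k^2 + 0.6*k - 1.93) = -1.7716*k^5 - 1.7938*k^4 + 3.0768*k^3 - 7.4686*k^2 - 0.4858*k + 2.4318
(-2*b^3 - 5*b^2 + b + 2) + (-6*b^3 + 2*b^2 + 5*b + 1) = -8*b^3 - 3*b^2 + 6*b + 3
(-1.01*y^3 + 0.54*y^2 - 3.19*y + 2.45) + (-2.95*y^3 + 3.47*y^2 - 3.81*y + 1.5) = -3.96*y^3 + 4.01*y^2 - 7.0*y + 3.95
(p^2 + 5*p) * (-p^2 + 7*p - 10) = -p^4 + 2*p^3 + 25*p^2 - 50*p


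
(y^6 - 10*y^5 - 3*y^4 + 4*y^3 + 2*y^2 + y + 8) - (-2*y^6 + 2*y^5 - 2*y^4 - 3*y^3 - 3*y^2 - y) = 3*y^6 - 12*y^5 - y^4 + 7*y^3 + 5*y^2 + 2*y + 8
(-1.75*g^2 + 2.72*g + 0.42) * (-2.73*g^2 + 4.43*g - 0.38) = 4.7775*g^4 - 15.1781*g^3 + 11.568*g^2 + 0.827*g - 0.1596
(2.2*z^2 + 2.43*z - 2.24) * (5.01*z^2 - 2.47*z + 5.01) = 11.022*z^4 + 6.7403*z^3 - 6.2025*z^2 + 17.7071*z - 11.2224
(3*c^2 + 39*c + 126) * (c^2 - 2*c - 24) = 3*c^4 + 33*c^3 - 24*c^2 - 1188*c - 3024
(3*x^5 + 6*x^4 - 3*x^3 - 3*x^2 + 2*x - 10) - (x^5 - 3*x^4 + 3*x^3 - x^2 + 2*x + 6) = 2*x^5 + 9*x^4 - 6*x^3 - 2*x^2 - 16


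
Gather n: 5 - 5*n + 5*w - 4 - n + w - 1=-6*n + 6*w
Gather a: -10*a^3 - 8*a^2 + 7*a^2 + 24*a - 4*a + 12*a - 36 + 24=-10*a^3 - a^2 + 32*a - 12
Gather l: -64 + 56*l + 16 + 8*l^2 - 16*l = 8*l^2 + 40*l - 48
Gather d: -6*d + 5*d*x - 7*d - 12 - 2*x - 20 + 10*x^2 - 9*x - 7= d*(5*x - 13) + 10*x^2 - 11*x - 39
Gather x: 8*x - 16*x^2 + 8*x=-16*x^2 + 16*x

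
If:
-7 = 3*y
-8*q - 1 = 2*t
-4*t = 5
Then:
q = 3/16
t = -5/4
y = -7/3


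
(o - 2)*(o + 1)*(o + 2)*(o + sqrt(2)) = o^4 + o^3 + sqrt(2)*o^3 - 4*o^2 + sqrt(2)*o^2 - 4*sqrt(2)*o - 4*o - 4*sqrt(2)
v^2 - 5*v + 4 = (v - 4)*(v - 1)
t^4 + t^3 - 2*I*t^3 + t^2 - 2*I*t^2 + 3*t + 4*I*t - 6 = (t - 1)*(t + 2)*(t - 3*I)*(t + I)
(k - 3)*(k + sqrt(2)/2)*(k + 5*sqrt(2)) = k^3 - 3*k^2 + 11*sqrt(2)*k^2/2 - 33*sqrt(2)*k/2 + 5*k - 15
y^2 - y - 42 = (y - 7)*(y + 6)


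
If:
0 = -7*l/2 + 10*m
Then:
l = 20*m/7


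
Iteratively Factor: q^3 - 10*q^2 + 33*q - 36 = (q - 4)*(q^2 - 6*q + 9) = (q - 4)*(q - 3)*(q - 3)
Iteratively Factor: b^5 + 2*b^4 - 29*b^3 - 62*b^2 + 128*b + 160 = (b + 4)*(b^4 - 2*b^3 - 21*b^2 + 22*b + 40) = (b - 5)*(b + 4)*(b^3 + 3*b^2 - 6*b - 8) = (b - 5)*(b - 2)*(b + 4)*(b^2 + 5*b + 4) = (b - 5)*(b - 2)*(b + 4)^2*(b + 1)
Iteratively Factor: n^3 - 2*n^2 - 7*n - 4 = (n - 4)*(n^2 + 2*n + 1) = (n - 4)*(n + 1)*(n + 1)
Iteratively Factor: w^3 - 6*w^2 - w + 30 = (w - 3)*(w^2 - 3*w - 10) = (w - 5)*(w - 3)*(w + 2)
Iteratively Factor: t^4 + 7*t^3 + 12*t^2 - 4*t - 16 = (t + 2)*(t^3 + 5*t^2 + 2*t - 8) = (t + 2)*(t + 4)*(t^2 + t - 2) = (t + 2)^2*(t + 4)*(t - 1)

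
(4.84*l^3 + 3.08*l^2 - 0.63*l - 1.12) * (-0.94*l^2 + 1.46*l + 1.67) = -4.5496*l^5 + 4.1712*l^4 + 13.1718*l^3 + 5.2766*l^2 - 2.6873*l - 1.8704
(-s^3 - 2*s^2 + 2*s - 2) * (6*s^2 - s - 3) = -6*s^5 - 11*s^4 + 17*s^3 - 8*s^2 - 4*s + 6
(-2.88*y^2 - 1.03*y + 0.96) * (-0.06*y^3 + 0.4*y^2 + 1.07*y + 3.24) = 0.1728*y^5 - 1.0902*y^4 - 3.5512*y^3 - 10.0493*y^2 - 2.31*y + 3.1104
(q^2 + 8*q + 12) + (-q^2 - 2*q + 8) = 6*q + 20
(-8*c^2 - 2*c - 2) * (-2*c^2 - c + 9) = 16*c^4 + 12*c^3 - 66*c^2 - 16*c - 18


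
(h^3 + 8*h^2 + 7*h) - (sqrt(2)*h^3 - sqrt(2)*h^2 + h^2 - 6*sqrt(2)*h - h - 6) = -sqrt(2)*h^3 + h^3 + sqrt(2)*h^2 + 7*h^2 + 8*h + 6*sqrt(2)*h + 6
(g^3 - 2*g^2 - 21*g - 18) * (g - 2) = g^4 - 4*g^3 - 17*g^2 + 24*g + 36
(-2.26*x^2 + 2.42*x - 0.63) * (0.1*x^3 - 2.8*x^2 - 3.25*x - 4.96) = -0.226*x^5 + 6.57*x^4 + 0.505999999999999*x^3 + 5.1086*x^2 - 9.9557*x + 3.1248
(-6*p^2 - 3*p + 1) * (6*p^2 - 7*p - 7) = -36*p^4 + 24*p^3 + 69*p^2 + 14*p - 7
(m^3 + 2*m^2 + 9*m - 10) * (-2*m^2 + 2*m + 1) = -2*m^5 - 2*m^4 - 13*m^3 + 40*m^2 - 11*m - 10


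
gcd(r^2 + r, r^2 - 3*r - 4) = r + 1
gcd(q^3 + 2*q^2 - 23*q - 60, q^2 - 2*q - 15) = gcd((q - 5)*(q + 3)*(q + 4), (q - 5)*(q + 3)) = q^2 - 2*q - 15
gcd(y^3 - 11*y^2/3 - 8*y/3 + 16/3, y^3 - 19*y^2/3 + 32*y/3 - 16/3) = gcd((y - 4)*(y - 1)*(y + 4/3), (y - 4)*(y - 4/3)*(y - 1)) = y^2 - 5*y + 4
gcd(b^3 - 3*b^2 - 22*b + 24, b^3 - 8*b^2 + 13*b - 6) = b^2 - 7*b + 6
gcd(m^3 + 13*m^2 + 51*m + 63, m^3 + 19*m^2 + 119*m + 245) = m + 7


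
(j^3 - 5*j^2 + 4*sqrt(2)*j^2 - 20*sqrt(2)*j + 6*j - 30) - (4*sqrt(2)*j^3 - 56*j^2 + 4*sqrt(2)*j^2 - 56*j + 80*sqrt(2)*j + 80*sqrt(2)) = -4*sqrt(2)*j^3 + j^3 + 51*j^2 - 100*sqrt(2)*j + 62*j - 80*sqrt(2) - 30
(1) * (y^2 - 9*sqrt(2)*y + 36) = y^2 - 9*sqrt(2)*y + 36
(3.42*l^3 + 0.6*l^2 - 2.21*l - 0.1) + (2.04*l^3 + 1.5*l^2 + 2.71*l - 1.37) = 5.46*l^3 + 2.1*l^2 + 0.5*l - 1.47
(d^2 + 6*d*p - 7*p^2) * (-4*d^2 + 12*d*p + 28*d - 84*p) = -4*d^4 - 12*d^3*p + 28*d^3 + 100*d^2*p^2 + 84*d^2*p - 84*d*p^3 - 700*d*p^2 + 588*p^3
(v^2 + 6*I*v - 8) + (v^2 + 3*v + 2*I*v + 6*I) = 2*v^2 + 3*v + 8*I*v - 8 + 6*I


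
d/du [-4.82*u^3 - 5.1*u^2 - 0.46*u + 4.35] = -14.46*u^2 - 10.2*u - 0.46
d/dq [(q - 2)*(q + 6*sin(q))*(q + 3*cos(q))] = (2 - q)*(q + 6*sin(q))*(3*sin(q) - 1) + (q - 2)*(q + 3*cos(q))*(6*cos(q) + 1) + (q + 6*sin(q))*(q + 3*cos(q))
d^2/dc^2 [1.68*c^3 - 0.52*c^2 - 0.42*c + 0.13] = 10.08*c - 1.04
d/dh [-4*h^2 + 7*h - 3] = 7 - 8*h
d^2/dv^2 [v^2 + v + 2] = 2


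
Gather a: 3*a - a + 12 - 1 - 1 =2*a + 10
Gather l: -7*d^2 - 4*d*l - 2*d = -7*d^2 - 4*d*l - 2*d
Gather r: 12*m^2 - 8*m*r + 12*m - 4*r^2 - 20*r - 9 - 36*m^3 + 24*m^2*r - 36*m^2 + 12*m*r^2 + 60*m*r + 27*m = -36*m^3 - 24*m^2 + 39*m + r^2*(12*m - 4) + r*(24*m^2 + 52*m - 20) - 9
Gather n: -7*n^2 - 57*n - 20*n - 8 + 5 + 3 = -7*n^2 - 77*n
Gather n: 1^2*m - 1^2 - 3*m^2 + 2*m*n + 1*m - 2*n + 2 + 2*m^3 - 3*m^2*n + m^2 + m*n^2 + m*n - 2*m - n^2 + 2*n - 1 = 2*m^3 - 2*m^2 + n^2*(m - 1) + n*(-3*m^2 + 3*m)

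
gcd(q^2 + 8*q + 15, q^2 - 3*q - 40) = q + 5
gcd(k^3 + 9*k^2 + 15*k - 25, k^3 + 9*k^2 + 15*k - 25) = k^3 + 9*k^2 + 15*k - 25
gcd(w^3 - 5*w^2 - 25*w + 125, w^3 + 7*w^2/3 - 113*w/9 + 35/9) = w + 5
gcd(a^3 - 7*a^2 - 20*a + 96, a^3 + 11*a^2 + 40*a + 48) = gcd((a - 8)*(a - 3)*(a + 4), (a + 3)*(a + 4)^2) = a + 4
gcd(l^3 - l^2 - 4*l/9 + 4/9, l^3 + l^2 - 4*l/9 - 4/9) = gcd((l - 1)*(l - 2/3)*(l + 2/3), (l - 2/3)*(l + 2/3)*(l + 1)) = l^2 - 4/9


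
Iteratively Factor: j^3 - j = (j)*(j^2 - 1) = j*(j - 1)*(j + 1)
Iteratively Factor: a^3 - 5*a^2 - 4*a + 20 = (a - 2)*(a^2 - 3*a - 10) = (a - 2)*(a + 2)*(a - 5)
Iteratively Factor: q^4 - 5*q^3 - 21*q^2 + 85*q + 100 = (q - 5)*(q^3 - 21*q - 20) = (q - 5)^2*(q^2 + 5*q + 4) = (q - 5)^2*(q + 4)*(q + 1)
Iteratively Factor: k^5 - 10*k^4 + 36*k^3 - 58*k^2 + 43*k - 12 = (k - 3)*(k^4 - 7*k^3 + 15*k^2 - 13*k + 4) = (k - 3)*(k - 1)*(k^3 - 6*k^2 + 9*k - 4) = (k - 3)*(k - 1)^2*(k^2 - 5*k + 4) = (k - 3)*(k - 1)^3*(k - 4)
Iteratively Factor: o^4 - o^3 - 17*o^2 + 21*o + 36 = (o + 1)*(o^3 - 2*o^2 - 15*o + 36) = (o + 1)*(o + 4)*(o^2 - 6*o + 9) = (o - 3)*(o + 1)*(o + 4)*(o - 3)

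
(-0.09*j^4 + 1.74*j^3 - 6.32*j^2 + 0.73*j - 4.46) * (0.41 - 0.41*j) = 0.0369*j^5 - 0.7503*j^4 + 3.3046*j^3 - 2.8905*j^2 + 2.1279*j - 1.8286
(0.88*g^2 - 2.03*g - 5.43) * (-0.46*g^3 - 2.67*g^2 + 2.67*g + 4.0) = -0.4048*g^5 - 1.4158*g^4 + 10.2675*g^3 + 12.598*g^2 - 22.6181*g - 21.72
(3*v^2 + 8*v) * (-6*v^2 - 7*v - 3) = -18*v^4 - 69*v^3 - 65*v^2 - 24*v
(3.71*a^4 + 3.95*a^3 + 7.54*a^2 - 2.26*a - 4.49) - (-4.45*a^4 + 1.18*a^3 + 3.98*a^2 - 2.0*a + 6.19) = 8.16*a^4 + 2.77*a^3 + 3.56*a^2 - 0.26*a - 10.68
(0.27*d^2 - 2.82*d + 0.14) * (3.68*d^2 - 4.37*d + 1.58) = 0.9936*d^4 - 11.5575*d^3 + 13.2652*d^2 - 5.0674*d + 0.2212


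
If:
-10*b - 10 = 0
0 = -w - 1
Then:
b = -1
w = -1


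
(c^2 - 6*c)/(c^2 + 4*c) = (c - 6)/(c + 4)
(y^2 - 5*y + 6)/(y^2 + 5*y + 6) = (y^2 - 5*y + 6)/(y^2 + 5*y + 6)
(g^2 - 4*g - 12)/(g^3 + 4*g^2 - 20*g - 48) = (g - 6)/(g^2 + 2*g - 24)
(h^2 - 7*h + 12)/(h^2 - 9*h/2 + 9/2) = 2*(h - 4)/(2*h - 3)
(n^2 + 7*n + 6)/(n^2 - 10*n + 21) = (n^2 + 7*n + 6)/(n^2 - 10*n + 21)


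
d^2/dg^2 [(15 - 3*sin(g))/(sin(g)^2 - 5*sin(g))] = 3/sin(g) - 6/sin(g)^3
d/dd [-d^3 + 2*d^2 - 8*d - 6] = -3*d^2 + 4*d - 8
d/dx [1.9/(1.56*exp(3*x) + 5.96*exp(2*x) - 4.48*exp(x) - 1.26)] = (-8.892*exp(2*x) - 22.648*exp(x) + 8.512)*exp(x)/(1.56*exp(3*x) + 5.96*exp(2*x) - 4.48*exp(x) - 1.26)^2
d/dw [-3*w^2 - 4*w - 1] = -6*w - 4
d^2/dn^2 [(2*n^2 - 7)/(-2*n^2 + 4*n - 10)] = (-4*n^3 + 51*n^2 - 42*n - 57)/(n^6 - 6*n^5 + 27*n^4 - 68*n^3 + 135*n^2 - 150*n + 125)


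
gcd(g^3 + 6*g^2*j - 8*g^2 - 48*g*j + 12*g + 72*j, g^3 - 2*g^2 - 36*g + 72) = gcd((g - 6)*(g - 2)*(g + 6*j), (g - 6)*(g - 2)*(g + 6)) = g^2 - 8*g + 12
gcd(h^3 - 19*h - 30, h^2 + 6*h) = 1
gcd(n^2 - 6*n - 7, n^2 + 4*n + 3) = n + 1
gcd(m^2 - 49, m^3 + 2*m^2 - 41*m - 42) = m + 7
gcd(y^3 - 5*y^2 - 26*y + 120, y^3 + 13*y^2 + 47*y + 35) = y + 5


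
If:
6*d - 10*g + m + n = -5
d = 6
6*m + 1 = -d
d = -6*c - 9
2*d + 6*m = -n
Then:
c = -5/2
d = 6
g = 209/60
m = -7/6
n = -5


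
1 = 1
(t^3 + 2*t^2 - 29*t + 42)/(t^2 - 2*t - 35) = (-t^3 - 2*t^2 + 29*t - 42)/(-t^2 + 2*t + 35)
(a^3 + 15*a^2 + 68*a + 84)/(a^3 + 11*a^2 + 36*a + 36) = (a + 7)/(a + 3)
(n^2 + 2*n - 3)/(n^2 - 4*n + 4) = (n^2 + 2*n - 3)/(n^2 - 4*n + 4)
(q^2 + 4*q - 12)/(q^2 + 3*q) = (q^2 + 4*q - 12)/(q*(q + 3))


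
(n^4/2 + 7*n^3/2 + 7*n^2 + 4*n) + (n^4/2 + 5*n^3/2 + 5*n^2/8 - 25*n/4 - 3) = n^4 + 6*n^3 + 61*n^2/8 - 9*n/4 - 3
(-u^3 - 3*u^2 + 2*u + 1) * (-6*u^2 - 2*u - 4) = 6*u^5 + 20*u^4 - 2*u^3 + 2*u^2 - 10*u - 4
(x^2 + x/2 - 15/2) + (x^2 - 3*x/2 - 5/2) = 2*x^2 - x - 10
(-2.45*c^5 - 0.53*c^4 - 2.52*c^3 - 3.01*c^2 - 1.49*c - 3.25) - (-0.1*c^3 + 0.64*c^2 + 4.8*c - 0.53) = -2.45*c^5 - 0.53*c^4 - 2.42*c^3 - 3.65*c^2 - 6.29*c - 2.72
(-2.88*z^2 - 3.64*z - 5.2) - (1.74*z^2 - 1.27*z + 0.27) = -4.62*z^2 - 2.37*z - 5.47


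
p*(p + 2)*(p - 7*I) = p^3 + 2*p^2 - 7*I*p^2 - 14*I*p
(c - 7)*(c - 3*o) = c^2 - 3*c*o - 7*c + 21*o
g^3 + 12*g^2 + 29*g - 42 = (g - 1)*(g + 6)*(g + 7)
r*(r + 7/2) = r^2 + 7*r/2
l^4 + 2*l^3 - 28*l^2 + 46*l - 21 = (l - 3)*(l - 1)^2*(l + 7)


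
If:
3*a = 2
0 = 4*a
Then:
No Solution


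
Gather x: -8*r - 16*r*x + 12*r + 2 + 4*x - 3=4*r + x*(4 - 16*r) - 1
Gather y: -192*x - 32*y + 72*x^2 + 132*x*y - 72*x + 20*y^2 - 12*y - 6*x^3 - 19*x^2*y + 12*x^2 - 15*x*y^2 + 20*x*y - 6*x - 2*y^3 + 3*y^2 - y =-6*x^3 + 84*x^2 - 270*x - 2*y^3 + y^2*(23 - 15*x) + y*(-19*x^2 + 152*x - 45)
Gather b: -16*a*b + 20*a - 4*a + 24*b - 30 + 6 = 16*a + b*(24 - 16*a) - 24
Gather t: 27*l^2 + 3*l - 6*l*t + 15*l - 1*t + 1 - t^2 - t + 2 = 27*l^2 + 18*l - t^2 + t*(-6*l - 2) + 3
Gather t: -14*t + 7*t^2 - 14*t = 7*t^2 - 28*t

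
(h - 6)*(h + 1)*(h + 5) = h^3 - 31*h - 30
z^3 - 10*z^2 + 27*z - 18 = (z - 6)*(z - 3)*(z - 1)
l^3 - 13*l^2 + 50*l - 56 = (l - 7)*(l - 4)*(l - 2)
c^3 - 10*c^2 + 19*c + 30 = (c - 6)*(c - 5)*(c + 1)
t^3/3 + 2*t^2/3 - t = t*(t/3 + 1)*(t - 1)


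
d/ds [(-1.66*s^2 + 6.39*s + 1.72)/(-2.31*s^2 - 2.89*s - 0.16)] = (19.5583*s^2 + 8.4776*s + 3.9484)/(5.3361*s^4 + 13.3518*s^3 + 9.0913*s^2 + 0.9248*s + 0.0256)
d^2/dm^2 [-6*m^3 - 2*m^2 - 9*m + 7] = -36*m - 4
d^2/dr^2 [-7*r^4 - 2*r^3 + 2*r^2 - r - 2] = -84*r^2 - 12*r + 4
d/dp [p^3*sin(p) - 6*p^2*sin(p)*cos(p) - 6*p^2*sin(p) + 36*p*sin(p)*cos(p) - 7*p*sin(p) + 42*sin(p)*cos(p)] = p^3*cos(p) + 3*p^2*sin(p) - 6*p^2*cos(p) - 6*p^2*cos(2*p) - 12*p*sin(p) - 6*p*sin(2*p) - 7*p*cos(p) + 36*p*cos(2*p) - 7*sin(p) + 18*sin(2*p) + 42*cos(2*p)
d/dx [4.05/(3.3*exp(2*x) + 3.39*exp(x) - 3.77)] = (-26.73*exp(x) - 13.7295)*exp(x)/(3.3*exp(2*x) + 3.39*exp(x) - 3.77)^2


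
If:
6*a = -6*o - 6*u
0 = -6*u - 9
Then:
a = 3/2 - o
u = -3/2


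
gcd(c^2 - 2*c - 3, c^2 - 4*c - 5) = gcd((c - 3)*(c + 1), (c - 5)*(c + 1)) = c + 1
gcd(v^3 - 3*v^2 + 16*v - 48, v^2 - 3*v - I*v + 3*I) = v - 3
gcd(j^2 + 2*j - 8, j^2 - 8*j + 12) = j - 2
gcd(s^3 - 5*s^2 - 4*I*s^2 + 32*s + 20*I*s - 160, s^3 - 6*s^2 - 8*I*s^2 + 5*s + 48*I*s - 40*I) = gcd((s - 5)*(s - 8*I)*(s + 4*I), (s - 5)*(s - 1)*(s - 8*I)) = s^2 + s*(-5 - 8*I) + 40*I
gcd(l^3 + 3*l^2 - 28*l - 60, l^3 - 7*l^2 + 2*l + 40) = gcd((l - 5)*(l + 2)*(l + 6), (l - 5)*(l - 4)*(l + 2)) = l^2 - 3*l - 10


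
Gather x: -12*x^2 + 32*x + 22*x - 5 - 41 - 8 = -12*x^2 + 54*x - 54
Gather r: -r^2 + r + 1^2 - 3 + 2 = -r^2 + r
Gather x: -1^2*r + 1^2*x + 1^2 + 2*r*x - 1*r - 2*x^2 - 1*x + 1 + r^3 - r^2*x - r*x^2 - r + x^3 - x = r^3 - 3*r + x^3 + x^2*(-r - 2) + x*(-r^2 + 2*r - 1) + 2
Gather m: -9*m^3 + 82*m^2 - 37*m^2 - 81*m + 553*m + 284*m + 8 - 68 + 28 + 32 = -9*m^3 + 45*m^2 + 756*m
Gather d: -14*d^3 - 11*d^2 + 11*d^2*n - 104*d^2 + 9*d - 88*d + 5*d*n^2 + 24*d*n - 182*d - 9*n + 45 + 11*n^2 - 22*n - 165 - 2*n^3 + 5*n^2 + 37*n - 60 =-14*d^3 + d^2*(11*n - 115) + d*(5*n^2 + 24*n - 261) - 2*n^3 + 16*n^2 + 6*n - 180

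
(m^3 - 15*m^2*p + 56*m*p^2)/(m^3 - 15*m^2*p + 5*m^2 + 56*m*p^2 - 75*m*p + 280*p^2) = m/(m + 5)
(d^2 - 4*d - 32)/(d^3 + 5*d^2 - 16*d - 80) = (d - 8)/(d^2 + d - 20)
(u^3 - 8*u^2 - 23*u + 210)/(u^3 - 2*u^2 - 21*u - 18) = (u^2 - 2*u - 35)/(u^2 + 4*u + 3)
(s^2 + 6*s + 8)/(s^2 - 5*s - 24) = (s^2 + 6*s + 8)/(s^2 - 5*s - 24)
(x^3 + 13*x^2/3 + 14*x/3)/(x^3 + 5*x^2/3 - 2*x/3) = (3*x + 7)/(3*x - 1)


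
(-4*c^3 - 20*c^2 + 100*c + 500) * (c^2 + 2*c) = -4*c^5 - 28*c^4 + 60*c^3 + 700*c^2 + 1000*c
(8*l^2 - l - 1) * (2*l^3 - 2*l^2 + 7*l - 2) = 16*l^5 - 18*l^4 + 56*l^3 - 21*l^2 - 5*l + 2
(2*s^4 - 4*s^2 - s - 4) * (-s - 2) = -2*s^5 - 4*s^4 + 4*s^3 + 9*s^2 + 6*s + 8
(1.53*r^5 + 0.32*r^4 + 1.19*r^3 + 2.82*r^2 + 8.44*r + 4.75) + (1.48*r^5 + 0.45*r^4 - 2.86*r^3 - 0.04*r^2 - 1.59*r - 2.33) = 3.01*r^5 + 0.77*r^4 - 1.67*r^3 + 2.78*r^2 + 6.85*r + 2.42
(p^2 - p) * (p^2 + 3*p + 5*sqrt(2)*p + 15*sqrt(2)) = p^4 + 2*p^3 + 5*sqrt(2)*p^3 - 3*p^2 + 10*sqrt(2)*p^2 - 15*sqrt(2)*p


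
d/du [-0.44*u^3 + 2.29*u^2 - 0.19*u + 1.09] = -1.32*u^2 + 4.58*u - 0.19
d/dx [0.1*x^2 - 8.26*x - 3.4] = 0.2*x - 8.26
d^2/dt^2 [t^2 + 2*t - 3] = 2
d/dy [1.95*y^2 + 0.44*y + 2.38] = 3.9*y + 0.44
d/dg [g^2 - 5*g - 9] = 2*g - 5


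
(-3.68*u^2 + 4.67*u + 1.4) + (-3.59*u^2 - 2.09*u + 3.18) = -7.27*u^2 + 2.58*u + 4.58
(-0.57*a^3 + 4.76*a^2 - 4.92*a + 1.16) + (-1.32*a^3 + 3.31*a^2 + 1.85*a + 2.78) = -1.89*a^3 + 8.07*a^2 - 3.07*a + 3.94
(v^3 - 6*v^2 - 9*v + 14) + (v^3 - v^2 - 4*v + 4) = 2*v^3 - 7*v^2 - 13*v + 18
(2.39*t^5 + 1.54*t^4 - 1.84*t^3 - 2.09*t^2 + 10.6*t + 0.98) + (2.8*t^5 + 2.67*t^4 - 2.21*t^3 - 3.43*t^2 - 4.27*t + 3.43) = 5.19*t^5 + 4.21*t^4 - 4.05*t^3 - 5.52*t^2 + 6.33*t + 4.41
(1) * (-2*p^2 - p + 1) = -2*p^2 - p + 1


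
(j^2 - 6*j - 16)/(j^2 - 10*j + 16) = (j + 2)/(j - 2)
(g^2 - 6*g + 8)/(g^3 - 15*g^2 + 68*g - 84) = (g - 4)/(g^2 - 13*g + 42)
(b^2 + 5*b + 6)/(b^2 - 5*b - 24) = (b + 2)/(b - 8)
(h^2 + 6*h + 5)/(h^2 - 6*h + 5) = (h^2 + 6*h + 5)/(h^2 - 6*h + 5)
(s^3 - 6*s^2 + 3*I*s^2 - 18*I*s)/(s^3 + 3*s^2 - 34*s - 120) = s*(s + 3*I)/(s^2 + 9*s + 20)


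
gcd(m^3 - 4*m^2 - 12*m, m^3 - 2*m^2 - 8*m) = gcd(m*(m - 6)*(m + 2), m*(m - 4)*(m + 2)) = m^2 + 2*m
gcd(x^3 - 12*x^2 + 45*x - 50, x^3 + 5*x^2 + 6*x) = 1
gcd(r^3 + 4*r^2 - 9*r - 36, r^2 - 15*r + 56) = 1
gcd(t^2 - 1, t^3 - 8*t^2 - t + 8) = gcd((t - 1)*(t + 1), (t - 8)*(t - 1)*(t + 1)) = t^2 - 1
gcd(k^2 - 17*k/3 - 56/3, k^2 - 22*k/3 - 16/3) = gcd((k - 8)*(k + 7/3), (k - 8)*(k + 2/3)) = k - 8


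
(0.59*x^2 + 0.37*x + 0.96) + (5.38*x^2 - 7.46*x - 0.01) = 5.97*x^2 - 7.09*x + 0.95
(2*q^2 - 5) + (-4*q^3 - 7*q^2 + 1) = -4*q^3 - 5*q^2 - 4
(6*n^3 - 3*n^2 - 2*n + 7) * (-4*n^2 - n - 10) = -24*n^5 + 6*n^4 - 49*n^3 + 4*n^2 + 13*n - 70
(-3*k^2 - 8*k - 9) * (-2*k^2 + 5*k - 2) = 6*k^4 + k^3 - 16*k^2 - 29*k + 18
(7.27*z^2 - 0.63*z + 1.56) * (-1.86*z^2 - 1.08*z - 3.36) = -13.5222*z^4 - 6.6798*z^3 - 26.6484*z^2 + 0.432*z - 5.2416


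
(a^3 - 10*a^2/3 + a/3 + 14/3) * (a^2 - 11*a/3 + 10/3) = a^5 - 7*a^4 + 143*a^3/9 - 23*a^2/3 - 16*a + 140/9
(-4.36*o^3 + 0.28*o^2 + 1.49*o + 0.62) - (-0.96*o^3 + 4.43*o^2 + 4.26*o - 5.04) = -3.4*o^3 - 4.15*o^2 - 2.77*o + 5.66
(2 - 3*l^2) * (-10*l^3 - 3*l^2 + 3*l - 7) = 30*l^5 + 9*l^4 - 29*l^3 + 15*l^2 + 6*l - 14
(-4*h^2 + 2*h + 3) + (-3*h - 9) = -4*h^2 - h - 6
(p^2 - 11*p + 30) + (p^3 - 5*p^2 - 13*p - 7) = p^3 - 4*p^2 - 24*p + 23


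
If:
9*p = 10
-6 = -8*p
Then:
No Solution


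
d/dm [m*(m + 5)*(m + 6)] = 3*m^2 + 22*m + 30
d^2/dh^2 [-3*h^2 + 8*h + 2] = -6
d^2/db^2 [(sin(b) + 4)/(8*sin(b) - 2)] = 17*(-4*sin(b)^2 - sin(b) + 8)/(2*(4*sin(b) - 1)^3)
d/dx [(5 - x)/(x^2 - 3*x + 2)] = (-x^2 + 3*x + (x - 5)*(2*x - 3) - 2)/(x^2 - 3*x + 2)^2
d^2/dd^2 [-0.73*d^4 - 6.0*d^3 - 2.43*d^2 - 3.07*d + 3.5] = -8.76*d^2 - 36.0*d - 4.86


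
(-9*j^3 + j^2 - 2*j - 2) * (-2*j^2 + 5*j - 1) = 18*j^5 - 47*j^4 + 18*j^3 - 7*j^2 - 8*j + 2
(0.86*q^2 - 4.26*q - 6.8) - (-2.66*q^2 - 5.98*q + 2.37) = 3.52*q^2 + 1.72*q - 9.17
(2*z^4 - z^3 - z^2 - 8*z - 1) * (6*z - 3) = 12*z^5 - 12*z^4 - 3*z^3 - 45*z^2 + 18*z + 3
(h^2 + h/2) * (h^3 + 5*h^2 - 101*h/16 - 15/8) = h^5 + 11*h^4/2 - 61*h^3/16 - 161*h^2/32 - 15*h/16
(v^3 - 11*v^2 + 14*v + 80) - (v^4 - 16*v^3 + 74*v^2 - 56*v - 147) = -v^4 + 17*v^3 - 85*v^2 + 70*v + 227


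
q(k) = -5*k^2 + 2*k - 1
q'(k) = 2 - 10*k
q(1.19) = -5.70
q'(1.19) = -9.90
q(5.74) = -154.26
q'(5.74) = -55.40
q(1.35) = -7.41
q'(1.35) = -11.50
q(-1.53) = -15.76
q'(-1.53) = 17.30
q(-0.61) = -4.08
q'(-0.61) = 8.10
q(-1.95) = -23.91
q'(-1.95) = 21.50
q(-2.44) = -35.65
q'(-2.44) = 26.40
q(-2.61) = -40.28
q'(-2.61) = 28.10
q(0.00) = -1.00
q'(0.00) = 2.00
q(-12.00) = -745.00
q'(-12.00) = 122.00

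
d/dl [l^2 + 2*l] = 2*l + 2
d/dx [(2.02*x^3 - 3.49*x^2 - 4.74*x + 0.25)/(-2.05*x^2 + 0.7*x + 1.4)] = (-4.141*x^4 + 2.828*x^3 - 3.676*x^2 - 8.747*x - 6.811)/(4.2025*x^4 - 2.87*x^3 - 5.25*x^2 + 1.96*x + 1.96)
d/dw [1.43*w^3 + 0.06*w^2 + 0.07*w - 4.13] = 4.29*w^2 + 0.12*w + 0.07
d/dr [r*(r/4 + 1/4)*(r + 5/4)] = 3*r^2/4 + 9*r/8 + 5/16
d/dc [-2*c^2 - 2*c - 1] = -4*c - 2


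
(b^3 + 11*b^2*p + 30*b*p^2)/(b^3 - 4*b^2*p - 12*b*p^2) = (-b^2 - 11*b*p - 30*p^2)/(-b^2 + 4*b*p + 12*p^2)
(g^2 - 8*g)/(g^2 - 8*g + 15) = g*(g - 8)/(g^2 - 8*g + 15)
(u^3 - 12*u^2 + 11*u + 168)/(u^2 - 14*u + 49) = (u^2 - 5*u - 24)/(u - 7)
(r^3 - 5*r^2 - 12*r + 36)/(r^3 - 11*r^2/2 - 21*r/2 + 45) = 2*(r - 2)/(2*r - 5)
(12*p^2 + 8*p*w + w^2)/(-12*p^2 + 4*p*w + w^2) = (-2*p - w)/(2*p - w)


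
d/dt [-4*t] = -4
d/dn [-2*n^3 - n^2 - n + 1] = -6*n^2 - 2*n - 1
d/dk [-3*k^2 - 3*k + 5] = -6*k - 3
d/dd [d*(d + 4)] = 2*d + 4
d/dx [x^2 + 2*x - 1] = 2*x + 2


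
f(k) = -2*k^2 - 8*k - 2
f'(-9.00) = 28.00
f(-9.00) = -92.00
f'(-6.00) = 16.00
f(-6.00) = -26.00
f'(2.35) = -17.40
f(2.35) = -31.84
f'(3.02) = -20.08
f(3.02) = -44.40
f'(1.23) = -12.92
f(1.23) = -14.87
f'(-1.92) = -0.32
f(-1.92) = 5.99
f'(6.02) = -32.08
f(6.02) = -122.64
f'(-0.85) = -4.60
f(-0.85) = 3.36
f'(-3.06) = 4.24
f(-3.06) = 3.75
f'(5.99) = -31.96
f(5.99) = -121.68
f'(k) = -4*k - 8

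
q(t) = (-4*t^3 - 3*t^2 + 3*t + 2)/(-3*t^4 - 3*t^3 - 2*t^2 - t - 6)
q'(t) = (-12*t^2 - 6*t + 3)/(-3*t^4 - 3*t^3 - 2*t^2 - t - 6) + (-4*t^3 - 3*t^2 + 3*t + 2)*(12*t^3 + 9*t^2 + 4*t + 1)/(-3*t^4 - 3*t^3 - 2*t^2 - t - 6)^2 = (-12*t^6 - 18*t^5 + 26*t^4 + 50*t^3 + 99*t^2 + 44*t - 16)/(9*t^8 + 18*t^7 + 21*t^6 + 18*t^5 + 46*t^4 + 40*t^3 + 25*t^2 + 12*t + 36)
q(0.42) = -0.34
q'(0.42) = 0.48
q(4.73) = 0.25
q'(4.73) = -0.04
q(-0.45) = -0.07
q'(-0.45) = -0.56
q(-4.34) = -0.30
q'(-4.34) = -0.06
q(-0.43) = -0.08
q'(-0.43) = -0.58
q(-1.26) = -0.15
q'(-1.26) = 0.67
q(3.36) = 0.33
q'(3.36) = -0.07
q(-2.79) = -0.42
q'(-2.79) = -0.08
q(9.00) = 0.14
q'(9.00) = -0.01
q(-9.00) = -0.15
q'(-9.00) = -0.02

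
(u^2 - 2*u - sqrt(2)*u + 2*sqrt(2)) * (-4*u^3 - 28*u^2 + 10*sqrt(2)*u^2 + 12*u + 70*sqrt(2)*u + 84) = -4*u^5 - 20*u^4 + 14*sqrt(2)*u^4 + 48*u^3 + 70*sqrt(2)*u^3 - 208*sqrt(2)*u^2 - 40*u^2 - 60*sqrt(2)*u + 112*u + 168*sqrt(2)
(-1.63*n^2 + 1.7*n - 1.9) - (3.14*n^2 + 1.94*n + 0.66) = -4.77*n^2 - 0.24*n - 2.56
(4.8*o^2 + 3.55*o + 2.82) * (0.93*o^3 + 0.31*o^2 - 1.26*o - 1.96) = 4.464*o^5 + 4.7895*o^4 - 2.3249*o^3 - 13.0068*o^2 - 10.5112*o - 5.5272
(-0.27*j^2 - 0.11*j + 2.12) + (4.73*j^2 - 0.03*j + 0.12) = 4.46*j^2 - 0.14*j + 2.24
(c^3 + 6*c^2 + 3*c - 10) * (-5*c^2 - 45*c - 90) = -5*c^5 - 75*c^4 - 375*c^3 - 625*c^2 + 180*c + 900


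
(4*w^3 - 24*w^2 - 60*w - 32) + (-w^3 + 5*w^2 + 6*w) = 3*w^3 - 19*w^2 - 54*w - 32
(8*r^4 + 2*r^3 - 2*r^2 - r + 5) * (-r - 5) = -8*r^5 - 42*r^4 - 8*r^3 + 11*r^2 - 25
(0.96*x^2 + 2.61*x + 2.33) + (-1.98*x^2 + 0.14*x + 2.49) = -1.02*x^2 + 2.75*x + 4.82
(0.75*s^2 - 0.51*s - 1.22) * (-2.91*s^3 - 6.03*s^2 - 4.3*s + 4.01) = -2.1825*s^5 - 3.0384*s^4 + 3.4005*s^3 + 12.5571*s^2 + 3.2009*s - 4.8922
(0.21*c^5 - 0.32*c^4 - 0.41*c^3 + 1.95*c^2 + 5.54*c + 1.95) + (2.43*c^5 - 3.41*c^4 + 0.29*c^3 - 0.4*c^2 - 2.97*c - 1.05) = 2.64*c^5 - 3.73*c^4 - 0.12*c^3 + 1.55*c^2 + 2.57*c + 0.9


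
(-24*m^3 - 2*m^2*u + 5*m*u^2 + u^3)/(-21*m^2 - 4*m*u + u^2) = (-8*m^2 + 2*m*u + u^2)/(-7*m + u)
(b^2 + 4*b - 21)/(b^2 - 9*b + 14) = (b^2 + 4*b - 21)/(b^2 - 9*b + 14)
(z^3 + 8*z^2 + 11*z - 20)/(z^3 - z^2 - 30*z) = (z^2 + 3*z - 4)/(z*(z - 6))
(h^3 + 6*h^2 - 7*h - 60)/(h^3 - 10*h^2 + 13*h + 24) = (h^2 + 9*h + 20)/(h^2 - 7*h - 8)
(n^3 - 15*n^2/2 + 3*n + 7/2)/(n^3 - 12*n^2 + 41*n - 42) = (2*n^2 - n - 1)/(2*(n^2 - 5*n + 6))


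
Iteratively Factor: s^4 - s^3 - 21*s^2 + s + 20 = (s - 5)*(s^3 + 4*s^2 - s - 4) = (s - 5)*(s - 1)*(s^2 + 5*s + 4) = (s - 5)*(s - 1)*(s + 4)*(s + 1)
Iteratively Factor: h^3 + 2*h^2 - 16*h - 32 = (h + 4)*(h^2 - 2*h - 8) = (h - 4)*(h + 4)*(h + 2)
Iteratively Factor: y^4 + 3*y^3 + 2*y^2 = (y)*(y^3 + 3*y^2 + 2*y) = y*(y + 1)*(y^2 + 2*y) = y*(y + 1)*(y + 2)*(y)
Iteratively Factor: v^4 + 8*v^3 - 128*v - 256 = (v + 4)*(v^3 + 4*v^2 - 16*v - 64) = (v - 4)*(v + 4)*(v^2 + 8*v + 16) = (v - 4)*(v + 4)^2*(v + 4)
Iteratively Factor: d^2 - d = (d - 1)*(d)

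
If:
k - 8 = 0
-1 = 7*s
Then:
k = 8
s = -1/7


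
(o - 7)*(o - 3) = o^2 - 10*o + 21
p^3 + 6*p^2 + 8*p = p*(p + 2)*(p + 4)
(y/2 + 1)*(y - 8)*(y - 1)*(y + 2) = y^4/2 - 5*y^3/2 - 12*y^2 - 2*y + 16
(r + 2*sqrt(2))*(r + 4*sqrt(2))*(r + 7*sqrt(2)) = r^3 + 13*sqrt(2)*r^2 + 100*r + 112*sqrt(2)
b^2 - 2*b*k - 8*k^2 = (b - 4*k)*(b + 2*k)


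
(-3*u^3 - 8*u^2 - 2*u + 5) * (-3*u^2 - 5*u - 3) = 9*u^5 + 39*u^4 + 55*u^3 + 19*u^2 - 19*u - 15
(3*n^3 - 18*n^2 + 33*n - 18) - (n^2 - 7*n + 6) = 3*n^3 - 19*n^2 + 40*n - 24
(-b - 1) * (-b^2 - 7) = b^3 + b^2 + 7*b + 7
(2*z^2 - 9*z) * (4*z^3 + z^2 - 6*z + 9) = 8*z^5 - 34*z^4 - 21*z^3 + 72*z^2 - 81*z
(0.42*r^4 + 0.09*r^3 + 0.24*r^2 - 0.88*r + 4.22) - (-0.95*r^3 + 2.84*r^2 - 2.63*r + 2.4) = 0.42*r^4 + 1.04*r^3 - 2.6*r^2 + 1.75*r + 1.82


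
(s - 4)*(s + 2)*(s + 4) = s^3 + 2*s^2 - 16*s - 32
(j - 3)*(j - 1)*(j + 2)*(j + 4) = j^4 + 2*j^3 - 13*j^2 - 14*j + 24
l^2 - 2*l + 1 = (l - 1)^2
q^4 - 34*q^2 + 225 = (q - 5)*(q - 3)*(q + 3)*(q + 5)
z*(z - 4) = z^2 - 4*z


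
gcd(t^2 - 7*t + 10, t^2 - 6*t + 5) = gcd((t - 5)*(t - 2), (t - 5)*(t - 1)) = t - 5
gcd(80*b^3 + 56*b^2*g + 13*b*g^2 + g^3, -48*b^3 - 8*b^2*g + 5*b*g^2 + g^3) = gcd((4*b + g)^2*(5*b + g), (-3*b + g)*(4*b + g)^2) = 16*b^2 + 8*b*g + g^2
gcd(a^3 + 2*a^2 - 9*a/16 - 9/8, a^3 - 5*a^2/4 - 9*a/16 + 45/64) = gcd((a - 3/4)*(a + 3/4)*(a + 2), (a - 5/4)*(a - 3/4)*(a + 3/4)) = a^2 - 9/16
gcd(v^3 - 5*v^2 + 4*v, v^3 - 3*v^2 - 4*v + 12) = 1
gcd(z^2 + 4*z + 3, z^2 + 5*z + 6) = z + 3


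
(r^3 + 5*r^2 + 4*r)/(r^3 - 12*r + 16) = r*(r + 1)/(r^2 - 4*r + 4)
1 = 1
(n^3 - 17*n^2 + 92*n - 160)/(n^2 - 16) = (n^2 - 13*n + 40)/(n + 4)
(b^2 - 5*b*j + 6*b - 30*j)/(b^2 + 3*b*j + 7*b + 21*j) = (b^2 - 5*b*j + 6*b - 30*j)/(b^2 + 3*b*j + 7*b + 21*j)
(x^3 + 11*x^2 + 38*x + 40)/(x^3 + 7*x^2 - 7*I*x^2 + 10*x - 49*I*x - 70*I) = (x + 4)/(x - 7*I)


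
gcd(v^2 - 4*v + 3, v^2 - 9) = v - 3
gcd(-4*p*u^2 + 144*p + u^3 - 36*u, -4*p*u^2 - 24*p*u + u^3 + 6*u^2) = 4*p*u + 24*p - u^2 - 6*u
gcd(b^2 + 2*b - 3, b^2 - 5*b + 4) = b - 1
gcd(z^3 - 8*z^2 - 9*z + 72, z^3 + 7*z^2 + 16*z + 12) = z + 3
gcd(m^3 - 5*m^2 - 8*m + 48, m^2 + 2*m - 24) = m - 4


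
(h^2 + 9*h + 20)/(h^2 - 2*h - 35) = (h + 4)/(h - 7)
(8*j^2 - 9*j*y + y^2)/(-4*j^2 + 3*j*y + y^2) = (-8*j + y)/(4*j + y)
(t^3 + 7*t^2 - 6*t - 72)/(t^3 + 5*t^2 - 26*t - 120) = (t - 3)/(t - 5)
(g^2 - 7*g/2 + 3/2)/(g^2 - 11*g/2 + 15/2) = (2*g - 1)/(2*g - 5)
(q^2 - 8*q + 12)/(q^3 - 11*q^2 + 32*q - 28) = (q - 6)/(q^2 - 9*q + 14)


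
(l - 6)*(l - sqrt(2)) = l^2 - 6*l - sqrt(2)*l + 6*sqrt(2)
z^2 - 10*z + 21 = (z - 7)*(z - 3)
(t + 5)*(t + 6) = t^2 + 11*t + 30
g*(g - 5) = g^2 - 5*g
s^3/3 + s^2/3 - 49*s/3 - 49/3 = (s/3 + 1/3)*(s - 7)*(s + 7)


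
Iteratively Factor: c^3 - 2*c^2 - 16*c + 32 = (c + 4)*(c^2 - 6*c + 8) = (c - 2)*(c + 4)*(c - 4)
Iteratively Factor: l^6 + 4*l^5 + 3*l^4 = (l)*(l^5 + 4*l^4 + 3*l^3) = l^2*(l^4 + 4*l^3 + 3*l^2) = l^2*(l + 1)*(l^3 + 3*l^2) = l^3*(l + 1)*(l^2 + 3*l) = l^3*(l + 1)*(l + 3)*(l)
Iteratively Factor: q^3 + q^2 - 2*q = (q + 2)*(q^2 - q) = q*(q + 2)*(q - 1)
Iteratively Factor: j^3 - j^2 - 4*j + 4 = (j - 2)*(j^2 + j - 2) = (j - 2)*(j - 1)*(j + 2)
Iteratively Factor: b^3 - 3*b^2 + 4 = (b - 2)*(b^2 - b - 2) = (b - 2)*(b + 1)*(b - 2)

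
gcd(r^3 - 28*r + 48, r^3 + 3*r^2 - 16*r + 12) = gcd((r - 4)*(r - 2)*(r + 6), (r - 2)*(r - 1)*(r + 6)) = r^2 + 4*r - 12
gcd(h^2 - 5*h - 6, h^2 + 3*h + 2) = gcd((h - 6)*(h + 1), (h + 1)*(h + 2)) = h + 1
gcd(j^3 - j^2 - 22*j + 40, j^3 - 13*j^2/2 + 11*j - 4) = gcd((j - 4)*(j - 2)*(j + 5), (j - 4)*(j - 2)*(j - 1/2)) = j^2 - 6*j + 8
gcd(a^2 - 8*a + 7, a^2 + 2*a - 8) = 1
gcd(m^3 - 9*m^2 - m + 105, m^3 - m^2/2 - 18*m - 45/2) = m^2 - 2*m - 15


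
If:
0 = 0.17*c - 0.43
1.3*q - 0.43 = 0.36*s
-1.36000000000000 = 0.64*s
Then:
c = 2.53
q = -0.26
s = -2.12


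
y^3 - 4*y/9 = y*(y - 2/3)*(y + 2/3)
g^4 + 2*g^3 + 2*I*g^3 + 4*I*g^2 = g^2*(g + 2)*(g + 2*I)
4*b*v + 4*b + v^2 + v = (4*b + v)*(v + 1)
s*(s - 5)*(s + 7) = s^3 + 2*s^2 - 35*s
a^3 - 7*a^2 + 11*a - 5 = (a - 5)*(a - 1)^2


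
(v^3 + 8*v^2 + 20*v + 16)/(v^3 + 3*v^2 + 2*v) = (v^2 + 6*v + 8)/(v*(v + 1))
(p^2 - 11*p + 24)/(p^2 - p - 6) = (p - 8)/(p + 2)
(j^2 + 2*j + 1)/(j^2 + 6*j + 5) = (j + 1)/(j + 5)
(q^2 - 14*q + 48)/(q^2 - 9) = (q^2 - 14*q + 48)/(q^2 - 9)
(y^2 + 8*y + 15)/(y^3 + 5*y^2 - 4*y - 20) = (y + 3)/(y^2 - 4)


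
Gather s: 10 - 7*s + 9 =19 - 7*s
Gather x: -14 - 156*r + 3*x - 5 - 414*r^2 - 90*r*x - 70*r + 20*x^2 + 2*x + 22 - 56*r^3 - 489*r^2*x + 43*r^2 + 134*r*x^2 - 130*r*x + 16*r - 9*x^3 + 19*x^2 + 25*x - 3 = -56*r^3 - 371*r^2 - 210*r - 9*x^3 + x^2*(134*r + 39) + x*(-489*r^2 - 220*r + 30)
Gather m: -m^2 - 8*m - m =-m^2 - 9*m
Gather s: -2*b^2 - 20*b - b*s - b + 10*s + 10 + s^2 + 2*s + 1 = -2*b^2 - 21*b + s^2 + s*(12 - b) + 11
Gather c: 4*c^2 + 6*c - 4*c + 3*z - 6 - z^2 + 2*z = 4*c^2 + 2*c - z^2 + 5*z - 6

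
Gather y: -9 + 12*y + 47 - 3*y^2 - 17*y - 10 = -3*y^2 - 5*y + 28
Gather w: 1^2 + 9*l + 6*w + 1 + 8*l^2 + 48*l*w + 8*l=8*l^2 + 17*l + w*(48*l + 6) + 2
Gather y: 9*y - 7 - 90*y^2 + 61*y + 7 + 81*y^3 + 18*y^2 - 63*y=81*y^3 - 72*y^2 + 7*y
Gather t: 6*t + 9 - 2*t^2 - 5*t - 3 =-2*t^2 + t + 6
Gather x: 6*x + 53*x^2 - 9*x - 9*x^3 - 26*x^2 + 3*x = -9*x^3 + 27*x^2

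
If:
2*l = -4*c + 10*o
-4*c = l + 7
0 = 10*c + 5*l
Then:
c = -7/2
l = 7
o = 0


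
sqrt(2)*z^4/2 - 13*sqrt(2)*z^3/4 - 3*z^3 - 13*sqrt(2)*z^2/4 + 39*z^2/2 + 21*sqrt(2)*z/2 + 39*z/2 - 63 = (z - 7)*(z - 3/2)*(z - 3*sqrt(2))*(sqrt(2)*z/2 + sqrt(2))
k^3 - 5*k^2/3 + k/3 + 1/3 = (k - 1)^2*(k + 1/3)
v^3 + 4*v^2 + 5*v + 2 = (v + 1)^2*(v + 2)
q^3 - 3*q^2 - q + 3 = (q - 3)*(q - 1)*(q + 1)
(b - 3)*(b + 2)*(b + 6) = b^3 + 5*b^2 - 12*b - 36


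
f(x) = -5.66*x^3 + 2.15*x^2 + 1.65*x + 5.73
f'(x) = -16.98*x^2 + 4.3*x + 1.65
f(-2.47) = 100.06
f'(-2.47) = -112.56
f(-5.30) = 900.02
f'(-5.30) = -498.11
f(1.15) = 1.86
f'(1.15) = -15.86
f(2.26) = -44.89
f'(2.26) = -75.36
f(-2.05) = 60.14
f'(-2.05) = -78.52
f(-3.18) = 204.24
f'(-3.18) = -183.73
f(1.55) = -7.62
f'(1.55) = -32.48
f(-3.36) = 239.16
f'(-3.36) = -204.50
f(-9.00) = 4291.17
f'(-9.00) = -1412.43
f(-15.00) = 19567.23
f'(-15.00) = -3883.35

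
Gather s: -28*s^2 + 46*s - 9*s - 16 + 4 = -28*s^2 + 37*s - 12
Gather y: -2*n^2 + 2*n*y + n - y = -2*n^2 + n + y*(2*n - 1)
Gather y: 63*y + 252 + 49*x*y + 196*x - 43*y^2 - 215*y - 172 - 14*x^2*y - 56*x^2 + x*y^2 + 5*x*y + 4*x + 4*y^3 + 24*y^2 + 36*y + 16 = -56*x^2 + 200*x + 4*y^3 + y^2*(x - 19) + y*(-14*x^2 + 54*x - 116) + 96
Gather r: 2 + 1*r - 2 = r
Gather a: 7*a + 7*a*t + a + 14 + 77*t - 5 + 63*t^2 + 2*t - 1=a*(7*t + 8) + 63*t^2 + 79*t + 8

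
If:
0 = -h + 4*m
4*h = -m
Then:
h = 0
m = 0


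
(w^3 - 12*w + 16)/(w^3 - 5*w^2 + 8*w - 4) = (w + 4)/(w - 1)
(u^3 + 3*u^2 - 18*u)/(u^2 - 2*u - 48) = u*(u - 3)/(u - 8)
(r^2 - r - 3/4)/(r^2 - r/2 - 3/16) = 4*(-4*r^2 + 4*r + 3)/(-16*r^2 + 8*r + 3)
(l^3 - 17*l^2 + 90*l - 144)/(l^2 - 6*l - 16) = (l^2 - 9*l + 18)/(l + 2)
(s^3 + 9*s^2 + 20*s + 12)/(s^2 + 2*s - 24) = (s^2 + 3*s + 2)/(s - 4)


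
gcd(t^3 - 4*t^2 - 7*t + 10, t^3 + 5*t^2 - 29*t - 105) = t - 5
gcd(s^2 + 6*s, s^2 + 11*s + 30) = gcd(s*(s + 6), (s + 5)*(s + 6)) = s + 6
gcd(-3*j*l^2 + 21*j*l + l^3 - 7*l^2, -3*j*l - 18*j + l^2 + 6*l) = 3*j - l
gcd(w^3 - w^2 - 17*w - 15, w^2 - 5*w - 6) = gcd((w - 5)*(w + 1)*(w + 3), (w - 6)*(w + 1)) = w + 1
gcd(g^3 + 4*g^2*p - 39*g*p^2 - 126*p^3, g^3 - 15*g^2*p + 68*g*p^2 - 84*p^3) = -g + 6*p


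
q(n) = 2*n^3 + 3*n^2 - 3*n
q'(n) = 6*n^2 + 6*n - 3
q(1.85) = 17.38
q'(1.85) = 28.64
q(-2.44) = -3.87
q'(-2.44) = 18.08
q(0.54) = -0.43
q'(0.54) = 1.99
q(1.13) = 3.33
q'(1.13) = 11.44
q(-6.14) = -331.43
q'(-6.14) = 186.36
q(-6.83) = -476.79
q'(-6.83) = 235.91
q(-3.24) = -26.81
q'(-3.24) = 40.55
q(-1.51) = 4.48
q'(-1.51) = 1.62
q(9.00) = 1674.00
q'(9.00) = 537.00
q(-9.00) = -1188.00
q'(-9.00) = 429.00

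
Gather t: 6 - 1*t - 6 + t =0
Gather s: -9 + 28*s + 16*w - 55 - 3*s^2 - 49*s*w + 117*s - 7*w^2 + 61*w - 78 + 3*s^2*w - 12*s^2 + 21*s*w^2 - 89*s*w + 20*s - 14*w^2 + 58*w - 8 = s^2*(3*w - 15) + s*(21*w^2 - 138*w + 165) - 21*w^2 + 135*w - 150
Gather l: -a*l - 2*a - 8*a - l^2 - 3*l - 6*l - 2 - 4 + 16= -10*a - l^2 + l*(-a - 9) + 10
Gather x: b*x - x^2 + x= -x^2 + x*(b + 1)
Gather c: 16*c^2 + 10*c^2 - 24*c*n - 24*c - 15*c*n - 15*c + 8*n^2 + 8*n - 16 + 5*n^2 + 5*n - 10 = 26*c^2 + c*(-39*n - 39) + 13*n^2 + 13*n - 26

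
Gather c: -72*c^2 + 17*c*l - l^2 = -72*c^2 + 17*c*l - l^2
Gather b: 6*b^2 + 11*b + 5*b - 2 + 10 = 6*b^2 + 16*b + 8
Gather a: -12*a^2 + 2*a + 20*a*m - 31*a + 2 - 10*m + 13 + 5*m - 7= -12*a^2 + a*(20*m - 29) - 5*m + 8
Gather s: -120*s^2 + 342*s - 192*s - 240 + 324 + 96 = -120*s^2 + 150*s + 180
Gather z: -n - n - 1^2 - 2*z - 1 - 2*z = -2*n - 4*z - 2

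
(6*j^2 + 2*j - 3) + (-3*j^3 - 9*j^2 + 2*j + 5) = -3*j^3 - 3*j^2 + 4*j + 2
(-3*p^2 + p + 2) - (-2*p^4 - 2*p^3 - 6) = 2*p^4 + 2*p^3 - 3*p^2 + p + 8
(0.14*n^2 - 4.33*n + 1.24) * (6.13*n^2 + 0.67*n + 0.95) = 0.8582*n^4 - 26.4491*n^3 + 4.8331*n^2 - 3.2827*n + 1.178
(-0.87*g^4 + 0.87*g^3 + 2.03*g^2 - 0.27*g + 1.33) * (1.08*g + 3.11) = -0.9396*g^5 - 1.7661*g^4 + 4.8981*g^3 + 6.0217*g^2 + 0.5967*g + 4.1363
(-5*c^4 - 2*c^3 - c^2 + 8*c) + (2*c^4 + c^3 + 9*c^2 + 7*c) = -3*c^4 - c^3 + 8*c^2 + 15*c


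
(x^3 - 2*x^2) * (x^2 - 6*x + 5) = x^5 - 8*x^4 + 17*x^3 - 10*x^2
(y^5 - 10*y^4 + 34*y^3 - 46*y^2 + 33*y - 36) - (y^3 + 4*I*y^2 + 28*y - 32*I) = y^5 - 10*y^4 + 33*y^3 - 46*y^2 - 4*I*y^2 + 5*y - 36 + 32*I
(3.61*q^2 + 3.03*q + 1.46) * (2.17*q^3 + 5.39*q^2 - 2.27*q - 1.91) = 7.8337*q^5 + 26.033*q^4 + 11.3052*q^3 - 5.9038*q^2 - 9.1015*q - 2.7886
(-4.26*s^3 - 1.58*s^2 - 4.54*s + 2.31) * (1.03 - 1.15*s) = 4.899*s^4 - 2.5708*s^3 + 3.5936*s^2 - 7.3327*s + 2.3793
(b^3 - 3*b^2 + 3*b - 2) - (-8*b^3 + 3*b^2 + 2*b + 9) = 9*b^3 - 6*b^2 + b - 11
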